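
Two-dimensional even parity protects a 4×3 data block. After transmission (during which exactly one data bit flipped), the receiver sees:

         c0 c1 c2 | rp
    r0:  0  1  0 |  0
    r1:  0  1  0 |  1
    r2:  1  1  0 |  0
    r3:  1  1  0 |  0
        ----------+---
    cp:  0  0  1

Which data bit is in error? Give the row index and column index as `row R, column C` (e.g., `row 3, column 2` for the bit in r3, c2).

Recompute each row's even parity and compare to rp:
  r0: data parity 1, sent rp 0 → mismatch
  r1: data parity 1, sent rp 1 → ok
  r2: data parity 0, sent rp 0 → ok
  r3: data parity 0, sent rp 0 → ok
Recompute each column's even parity and compare to cp:
  c0: data parity 0, sent cp 0 → ok
  c1: data parity 0, sent cp 0 → ok
  c2: data parity 0, sent cp 1 → mismatch
Exactly one row (r0) and one column (c2) fail → the flipped bit is at their intersection.

row 0, column 2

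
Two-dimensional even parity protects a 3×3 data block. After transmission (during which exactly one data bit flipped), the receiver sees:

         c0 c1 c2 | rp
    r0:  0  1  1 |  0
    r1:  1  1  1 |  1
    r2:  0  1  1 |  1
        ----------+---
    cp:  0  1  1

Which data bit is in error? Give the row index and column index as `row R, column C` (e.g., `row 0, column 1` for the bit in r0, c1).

row 2, column 0

Recompute each row's even parity and compare to rp:
  r0: data parity 0, sent rp 0 → ok
  r1: data parity 1, sent rp 1 → ok
  r2: data parity 0, sent rp 1 → mismatch
Recompute each column's even parity and compare to cp:
  c0: data parity 1, sent cp 0 → mismatch
  c1: data parity 1, sent cp 1 → ok
  c2: data parity 1, sent cp 1 → ok
Exactly one row (r2) and one column (c0) fail → the flipped bit is at their intersection.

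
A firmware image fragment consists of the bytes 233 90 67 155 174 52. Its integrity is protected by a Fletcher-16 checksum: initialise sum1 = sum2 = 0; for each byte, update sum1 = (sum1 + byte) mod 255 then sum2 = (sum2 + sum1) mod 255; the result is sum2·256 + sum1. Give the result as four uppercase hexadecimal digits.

Running sums (mod 255):
  after byte 0 (233): sum1=233, sum2=233
  after byte 1 (90): sum1=68, sum2=46
  after byte 2 (67): sum1=135, sum2=181
  after byte 3 (155): sum1=35, sum2=216
  after byte 4 (174): sum1=209, sum2=170
  after byte 5 (52): sum1=6, sum2=176
Checksum = sum2·256 + sum1 = 176·256 + 6 = 45062 = 0xB006.

B006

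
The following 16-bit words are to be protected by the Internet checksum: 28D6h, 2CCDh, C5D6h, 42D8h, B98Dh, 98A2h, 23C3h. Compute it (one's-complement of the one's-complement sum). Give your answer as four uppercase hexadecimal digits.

2BBA

One's-complement addition (fold any carry out of bit 15 back into bit 0):
  0x28D6 + 0x2CCD = 0x055A3
  0x55A3 + 0xC5D6 = 0x11B79 → wrap carry → 0x1B7A
  0x1B7A + 0x42D8 = 0x05E52
  0x5E52 + 0xB98D = 0x117DF → wrap carry → 0x17E0
  0x17E0 + 0x98A2 = 0x0B082
  0xB082 + 0x23C3 = 0x0D445
One's-complement sum = 0xD445.
Checksum = ~0xD445 & 0xFFFF = 0x2BBA.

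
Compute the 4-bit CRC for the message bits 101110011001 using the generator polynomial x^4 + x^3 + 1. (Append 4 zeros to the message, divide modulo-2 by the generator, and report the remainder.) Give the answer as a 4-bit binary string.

Append 4 zeros: 1011100110010000. Divide by 11001 (XOR where the leading bit is 1):
  pos 0: 10111 XOR 11001 = 01110
  pos 1: 11100 XOR 11001 = 00101
  pos 3: 10101 XOR 11001 = 01100
  pos 4: 11001 XOR 11001 = 00000
  pos 11: 10000 XOR 11001 = 01001
Remainder (last 4 bits) = 1001. This is the CRC / FCS.

1001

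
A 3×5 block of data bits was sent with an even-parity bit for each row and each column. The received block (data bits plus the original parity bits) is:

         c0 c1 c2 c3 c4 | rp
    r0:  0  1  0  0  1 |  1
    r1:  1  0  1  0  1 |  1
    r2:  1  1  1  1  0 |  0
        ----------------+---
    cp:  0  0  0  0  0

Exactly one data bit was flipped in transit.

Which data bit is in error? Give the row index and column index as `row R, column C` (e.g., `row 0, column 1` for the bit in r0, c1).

Recompute each row's even parity and compare to rp:
  r0: data parity 0, sent rp 1 → mismatch
  r1: data parity 1, sent rp 1 → ok
  r2: data parity 0, sent rp 0 → ok
Recompute each column's even parity and compare to cp:
  c0: data parity 0, sent cp 0 → ok
  c1: data parity 0, sent cp 0 → ok
  c2: data parity 0, sent cp 0 → ok
  c3: data parity 1, sent cp 0 → mismatch
  c4: data parity 0, sent cp 0 → ok
Exactly one row (r0) and one column (c3) fail → the flipped bit is at their intersection.

row 0, column 3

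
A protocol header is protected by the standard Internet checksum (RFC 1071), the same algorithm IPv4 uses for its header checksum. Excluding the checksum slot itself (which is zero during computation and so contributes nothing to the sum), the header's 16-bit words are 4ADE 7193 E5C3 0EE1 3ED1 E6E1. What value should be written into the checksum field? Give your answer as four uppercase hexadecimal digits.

One's-complement addition (fold any carry out of bit 15 back into bit 0):
  0x4ADE + 0x7193 = 0x0BC71
  0xBC71 + 0xE5C3 = 0x1A234 → wrap carry → 0xA235
  0xA235 + 0x0EE1 = 0x0B116
  0xB116 + 0x3ED1 = 0x0EFE7
  0xEFE7 + 0xE6E1 = 0x1D6C8 → wrap carry → 0xD6C9
One's-complement sum = 0xD6C9.
Checksum = ~0xD6C9 & 0xFFFF = 0x2936.

2936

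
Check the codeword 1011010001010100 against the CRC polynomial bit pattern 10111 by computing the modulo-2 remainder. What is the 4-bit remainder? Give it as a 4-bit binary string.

Modulo-2 division of 1011010001010100 by 10111:
  pos 0: 10110 XOR 10111 = 00001
  pos 4: 11000 XOR 10111 = 01111
  pos 5: 11111 XOR 10111 = 01000
  pos 6: 10000 XOR 10111 = 00111
  pos 8: 11110 XOR 10111 = 01001
  pos 9: 10011 XOR 10111 = 00100
  pos 11: 10000 XOR 10111 = 00111
Remainder = 0111 (nonzero — an error is detected).

0111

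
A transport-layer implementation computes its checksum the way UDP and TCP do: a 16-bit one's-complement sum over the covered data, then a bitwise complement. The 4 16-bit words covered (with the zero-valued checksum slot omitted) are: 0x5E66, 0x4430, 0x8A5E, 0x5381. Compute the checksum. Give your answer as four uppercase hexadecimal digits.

One's-complement addition (fold any carry out of bit 15 back into bit 0):
  0x5E66 + 0x4430 = 0x0A296
  0xA296 + 0x8A5E = 0x12CF4 → wrap carry → 0x2CF5
  0x2CF5 + 0x5381 = 0x08076
One's-complement sum = 0x8076.
Checksum = ~0x8076 & 0xFFFF = 0x7F89.

7F89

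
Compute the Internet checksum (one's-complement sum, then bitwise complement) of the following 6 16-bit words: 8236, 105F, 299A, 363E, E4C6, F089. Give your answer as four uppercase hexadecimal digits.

One's-complement addition (fold any carry out of bit 15 back into bit 0):
  0x8236 + 0x105F = 0x09295
  0x9295 + 0x299A = 0x0BC2F
  0xBC2F + 0x363E = 0x0F26D
  0xF26D + 0xE4C6 = 0x1D733 → wrap carry → 0xD734
  0xD734 + 0xF089 = 0x1C7BD → wrap carry → 0xC7BE
One's-complement sum = 0xC7BE.
Checksum = ~0xC7BE & 0xFFFF = 0x3841.

3841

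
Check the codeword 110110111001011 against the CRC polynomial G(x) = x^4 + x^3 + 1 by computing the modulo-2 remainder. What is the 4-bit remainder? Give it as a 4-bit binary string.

0000

Modulo-2 division of 110110111001011 by 11001:
  pos 0: 11011 XOR 11001 = 00010
  pos 3: 10011 XOR 11001 = 01010
  pos 4: 10101 XOR 11001 = 01100
  pos 5: 11000 XOR 11001 = 00001
  pos 9: 10101 XOR 11001 = 01100
  pos 10: 11001 XOR 11001 = 00000
Remainder = 0000 (zero — the frame passes the CRC check).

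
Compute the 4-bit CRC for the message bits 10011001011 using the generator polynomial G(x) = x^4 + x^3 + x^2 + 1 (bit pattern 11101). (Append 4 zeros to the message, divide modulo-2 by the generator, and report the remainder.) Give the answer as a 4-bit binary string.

Append 4 zeros: 100110010110000. Divide by 11101 (XOR where the leading bit is 1):
  pos 0: 10011 XOR 11101 = 01110
  pos 1: 11100 XOR 11101 = 00001
  pos 5: 10101 XOR 11101 = 01000
  pos 6: 10001 XOR 11101 = 01100
  pos 7: 11000 XOR 11101 = 00101
  pos 9: 10100 XOR 11101 = 01001
  pos 10: 10010 XOR 11101 = 01111
Remainder (last 4 bits) = 1111. This is the CRC / FCS.

1111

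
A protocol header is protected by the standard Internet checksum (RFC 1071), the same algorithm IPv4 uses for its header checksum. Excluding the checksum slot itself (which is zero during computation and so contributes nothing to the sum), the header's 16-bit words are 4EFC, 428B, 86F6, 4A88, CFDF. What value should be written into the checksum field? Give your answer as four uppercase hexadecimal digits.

One's-complement addition (fold any carry out of bit 15 back into bit 0):
  0x4EFC + 0x428B = 0x09187
  0x9187 + 0x86F6 = 0x1187D → wrap carry → 0x187E
  0x187E + 0x4A88 = 0x06306
  0x6306 + 0xCFDF = 0x132E5 → wrap carry → 0x32E6
One's-complement sum = 0x32E6.
Checksum = ~0x32E6 & 0xFFFF = 0xCD19.

CD19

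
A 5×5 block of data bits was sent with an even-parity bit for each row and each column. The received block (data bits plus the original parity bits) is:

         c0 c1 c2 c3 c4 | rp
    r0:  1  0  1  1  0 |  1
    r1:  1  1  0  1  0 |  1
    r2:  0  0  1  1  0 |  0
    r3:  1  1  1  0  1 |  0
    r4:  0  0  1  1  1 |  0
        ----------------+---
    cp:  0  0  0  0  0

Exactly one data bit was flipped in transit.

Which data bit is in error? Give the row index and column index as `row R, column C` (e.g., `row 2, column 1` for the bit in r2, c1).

row 4, column 0

Recompute each row's even parity and compare to rp:
  r0: data parity 1, sent rp 1 → ok
  r1: data parity 1, sent rp 1 → ok
  r2: data parity 0, sent rp 0 → ok
  r3: data parity 0, sent rp 0 → ok
  r4: data parity 1, sent rp 0 → mismatch
Recompute each column's even parity and compare to cp:
  c0: data parity 1, sent cp 0 → mismatch
  c1: data parity 0, sent cp 0 → ok
  c2: data parity 0, sent cp 0 → ok
  c3: data parity 0, sent cp 0 → ok
  c4: data parity 0, sent cp 0 → ok
Exactly one row (r4) and one column (c0) fail → the flipped bit is at their intersection.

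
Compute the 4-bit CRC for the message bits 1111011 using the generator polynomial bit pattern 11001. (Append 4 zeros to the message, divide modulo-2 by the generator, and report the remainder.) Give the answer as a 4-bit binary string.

0100

Append 4 zeros: 11110110000. Divide by 11001 (XOR where the leading bit is 1):
  pos 0: 11110 XOR 11001 = 00111
  pos 2: 11111 XOR 11001 = 00110
  pos 4: 11000 XOR 11001 = 00001
Remainder (last 4 bits) = 0100. This is the CRC / FCS.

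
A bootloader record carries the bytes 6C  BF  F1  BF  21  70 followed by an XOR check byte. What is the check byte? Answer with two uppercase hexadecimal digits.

XOR the bytes together:
  start with 0x6C
  0x6C ⊕ 0xBF = 0xD3
  0xD3 ⊕ 0xF1 = 0x22
  0x22 ⊕ 0xBF = 0x9D
  0x9D ⊕ 0x21 = 0xBC
  0xBC ⊕ 0x70 = 0xCC

CC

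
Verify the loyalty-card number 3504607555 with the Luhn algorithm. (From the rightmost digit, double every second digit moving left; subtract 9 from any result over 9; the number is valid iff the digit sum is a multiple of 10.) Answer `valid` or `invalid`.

invalid

From the right, keep odd positions and double even positions (subtract 9 from any doubled value over 9):
  doubled (positions 2,4,...): 1 5 3 0 6 → sum 15
  kept (positions 1,3,...): 5 5 0 4 5 → sum 19
Total = 34.
34 mod 10 = 4, so the number is invalid.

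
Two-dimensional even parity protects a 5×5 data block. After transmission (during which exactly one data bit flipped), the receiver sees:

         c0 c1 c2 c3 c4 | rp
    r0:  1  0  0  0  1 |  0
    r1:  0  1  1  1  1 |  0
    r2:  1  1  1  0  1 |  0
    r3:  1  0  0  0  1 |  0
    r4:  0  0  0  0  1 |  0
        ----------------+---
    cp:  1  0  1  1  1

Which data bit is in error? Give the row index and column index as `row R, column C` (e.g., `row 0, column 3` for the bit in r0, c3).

Recompute each row's even parity and compare to rp:
  r0: data parity 0, sent rp 0 → ok
  r1: data parity 0, sent rp 0 → ok
  r2: data parity 0, sent rp 0 → ok
  r3: data parity 0, sent rp 0 → ok
  r4: data parity 1, sent rp 0 → mismatch
Recompute each column's even parity and compare to cp:
  c0: data parity 1, sent cp 1 → ok
  c1: data parity 0, sent cp 0 → ok
  c2: data parity 0, sent cp 1 → mismatch
  c3: data parity 1, sent cp 1 → ok
  c4: data parity 1, sent cp 1 → ok
Exactly one row (r4) and one column (c2) fail → the flipped bit is at their intersection.

row 4, column 2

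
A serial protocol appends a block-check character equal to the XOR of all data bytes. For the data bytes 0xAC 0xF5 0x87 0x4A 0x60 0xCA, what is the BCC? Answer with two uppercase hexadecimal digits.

XOR the bytes together:
  start with 0xAC
  0xAC ⊕ 0xF5 = 0x59
  0x59 ⊕ 0x87 = 0xDE
  0xDE ⊕ 0x4A = 0x94
  0x94 ⊕ 0x60 = 0xF4
  0xF4 ⊕ 0xCA = 0x3E

3E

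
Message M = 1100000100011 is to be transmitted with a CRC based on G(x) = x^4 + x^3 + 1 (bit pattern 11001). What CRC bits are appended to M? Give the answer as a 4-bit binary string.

0100

Append 4 zeros: 11000001000110000. Divide by 11001 (XOR where the leading bit is 1):
  pos 0: 11000 XOR 11001 = 00001
  pos 4: 10010 XOR 11001 = 01011
  pos 5: 10110 XOR 11001 = 01111
  pos 6: 11110 XOR 11001 = 00111
  pos 8: 11111 XOR 11001 = 00110
  pos 10: 11000 XOR 11001 = 00001
Remainder (last 4 bits) = 0100. This is the CRC / FCS.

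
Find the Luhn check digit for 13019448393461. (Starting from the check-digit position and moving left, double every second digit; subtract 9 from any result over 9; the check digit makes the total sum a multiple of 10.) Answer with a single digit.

Partial digits right→left: 1 6 4 3 9 3 8 4 4 9 1 0 3 1
Double every second digit counting from the check-digit position (so the 1st, 3rd, 5th, ... of the partial from the right).
  doubled (with −9 where >9): 2 8 9 7 8 2 6 → sum 42
  kept as-is: 6 3 3 4 9 0 1 → sum 26
Total = 42 + 26 = 68.
Check digit = (10 − (68 mod 10)) mod 10 = 2.

2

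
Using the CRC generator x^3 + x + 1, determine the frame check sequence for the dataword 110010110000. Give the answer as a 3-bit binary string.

Append 3 zeros: 110010110000000. Divide by 1011 (XOR where the leading bit is 1):
  pos 0: 1100 XOR 1011 = 0111
  pos 1: 1111 XOR 1011 = 0100
  pos 2: 1000 XOR 1011 = 0011
  pos 4: 1111 XOR 1011 = 0100
  pos 5: 1000 XOR 1011 = 0011
  pos 7: 1100 XOR 1011 = 0111
  pos 8: 1110 XOR 1011 = 0101
  pos 9: 1010 XOR 1011 = 0001
Remainder (last 3 bits) = 100. This is the CRC / FCS.

100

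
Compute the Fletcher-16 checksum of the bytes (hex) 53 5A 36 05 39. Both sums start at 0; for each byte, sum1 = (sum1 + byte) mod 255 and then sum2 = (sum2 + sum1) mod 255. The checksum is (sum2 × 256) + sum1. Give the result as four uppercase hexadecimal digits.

EF22

Running sums (mod 255):
  after byte 0 (53): sum1=83, sum2=83
  after byte 1 (5A): sum1=173, sum2=1
  after byte 2 (36): sum1=227, sum2=228
  after byte 3 (05): sum1=232, sum2=205
  after byte 4 (39): sum1=34, sum2=239
Checksum = sum2·256 + sum1 = 239·256 + 34 = 61218 = 0xEF22.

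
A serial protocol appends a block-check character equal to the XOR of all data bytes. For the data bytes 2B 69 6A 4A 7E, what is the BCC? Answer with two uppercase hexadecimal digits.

XOR the bytes together:
  start with 0x2B
  0x2B ⊕ 0x69 = 0x42
  0x42 ⊕ 0x6A = 0x28
  0x28 ⊕ 0x4A = 0x62
  0x62 ⊕ 0x7E = 0x1C

1C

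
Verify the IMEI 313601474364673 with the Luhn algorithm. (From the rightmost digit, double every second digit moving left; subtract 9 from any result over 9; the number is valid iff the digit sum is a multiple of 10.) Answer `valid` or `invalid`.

valid

From the right, keep odd positions and double even positions (subtract 9 from any doubled value over 9):
  doubled (positions 2,4,...): 5 8 6 5 2 3 2 → sum 31
  kept (positions 1,3,...): 3 6 6 4 4 0 3 3 → sum 29
Total = 60.
60 mod 10 = 0, so the number is valid.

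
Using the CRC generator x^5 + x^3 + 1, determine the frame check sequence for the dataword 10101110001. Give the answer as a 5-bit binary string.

11011

Append 5 zeros: 1010111000100000. Divide by 101001 (XOR where the leading bit is 1):
  pos 0: 101011 XOR 101001 = 000010
  pos 4: 101000 XOR 101001 = 000001
  pos 9: 110000 XOR 101001 = 011001
  pos 10: 110010 XOR 101001 = 011011
Remainder (last 5 bits) = 11011. This is the CRC / FCS.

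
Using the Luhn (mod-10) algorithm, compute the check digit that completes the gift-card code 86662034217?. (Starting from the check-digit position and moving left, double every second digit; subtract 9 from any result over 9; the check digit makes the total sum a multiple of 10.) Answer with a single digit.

4

Partial digits right→left: 7 1 2 4 3 0 2 6 6 6 8
Double every second digit counting from the check-digit position (so the 1st, 3rd, 5th, ... of the partial from the right).
  doubled (with −9 where >9): 5 4 6 4 3 7 → sum 29
  kept as-is: 1 4 0 6 6 → sum 17
Total = 29 + 17 = 46.
Check digit = (10 − (46 mod 10)) mod 10 = 4.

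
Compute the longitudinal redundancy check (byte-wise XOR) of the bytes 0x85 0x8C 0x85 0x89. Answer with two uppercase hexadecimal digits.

05

XOR the bytes together:
  start with 0x85
  0x85 ⊕ 0x8C = 0x09
  0x09 ⊕ 0x85 = 0x8C
  0x8C ⊕ 0x89 = 0x05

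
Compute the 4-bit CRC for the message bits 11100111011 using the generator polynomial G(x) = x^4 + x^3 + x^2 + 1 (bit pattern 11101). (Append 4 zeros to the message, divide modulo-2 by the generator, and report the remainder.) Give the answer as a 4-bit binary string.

0101

Append 4 zeros: 111001110110000. Divide by 11101 (XOR where the leading bit is 1):
  pos 0: 11100 XOR 11101 = 00001
  pos 4: 11110 XOR 11101 = 00011
  pos 7: 11110 XOR 11101 = 00011
  pos 10: 11000 XOR 11101 = 00101
Remainder (last 4 bits) = 0101. This is the CRC / FCS.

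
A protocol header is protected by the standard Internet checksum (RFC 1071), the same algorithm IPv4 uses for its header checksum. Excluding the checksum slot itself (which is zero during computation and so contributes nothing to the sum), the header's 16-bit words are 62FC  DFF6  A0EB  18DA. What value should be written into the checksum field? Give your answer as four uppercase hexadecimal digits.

One's-complement addition (fold any carry out of bit 15 back into bit 0):
  0x62FC + 0xDFF6 = 0x142F2 → wrap carry → 0x42F3
  0x42F3 + 0xA0EB = 0x0E3DE
  0xE3DE + 0x18DA = 0x0FCB8
One's-complement sum = 0xFCB8.
Checksum = ~0xFCB8 & 0xFFFF = 0x0347.

0347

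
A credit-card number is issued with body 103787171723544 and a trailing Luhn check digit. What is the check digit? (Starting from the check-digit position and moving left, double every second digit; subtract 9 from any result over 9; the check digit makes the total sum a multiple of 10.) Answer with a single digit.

Partial digits right→left: 4 4 5 3 2 7 1 7 1 7 8 7 3 0 1
Double every second digit counting from the check-digit position (so the 1st, 3rd, 5th, ... of the partial from the right).
  doubled (with −9 where >9): 8 1 4 2 2 7 6 2 → sum 32
  kept as-is: 4 3 7 7 7 7 0 → sum 35
Total = 32 + 35 = 67.
Check digit = (10 − (67 mod 10)) mod 10 = 3.

3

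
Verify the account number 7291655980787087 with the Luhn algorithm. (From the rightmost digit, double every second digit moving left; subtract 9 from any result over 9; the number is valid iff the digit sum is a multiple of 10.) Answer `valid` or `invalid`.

From the right, keep odd positions and double even positions (subtract 9 from any doubled value over 9):
  doubled (positions 2,4,...): 7 5 5 7 1 3 9 5 → sum 42
  kept (positions 1,3,...): 7 0 8 0 9 5 1 2 → sum 32
Total = 74.
74 mod 10 = 4, so the number is invalid.

invalid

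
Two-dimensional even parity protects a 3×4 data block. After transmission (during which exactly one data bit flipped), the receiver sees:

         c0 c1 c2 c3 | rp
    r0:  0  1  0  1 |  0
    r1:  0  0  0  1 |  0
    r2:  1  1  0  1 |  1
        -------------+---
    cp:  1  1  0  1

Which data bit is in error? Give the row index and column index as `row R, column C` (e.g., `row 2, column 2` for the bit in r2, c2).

Recompute each row's even parity and compare to rp:
  r0: data parity 0, sent rp 0 → ok
  r1: data parity 1, sent rp 0 → mismatch
  r2: data parity 1, sent rp 1 → ok
Recompute each column's even parity and compare to cp:
  c0: data parity 1, sent cp 1 → ok
  c1: data parity 0, sent cp 1 → mismatch
  c2: data parity 0, sent cp 0 → ok
  c3: data parity 1, sent cp 1 → ok
Exactly one row (r1) and one column (c1) fail → the flipped bit is at their intersection.

row 1, column 1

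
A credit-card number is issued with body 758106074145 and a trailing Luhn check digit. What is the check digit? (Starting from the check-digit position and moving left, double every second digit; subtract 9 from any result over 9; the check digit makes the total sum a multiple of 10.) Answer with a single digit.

Partial digits right→left: 5 4 1 4 7 0 6 0 1 8 5 7
Double every second digit counting from the check-digit position (so the 1st, 3rd, 5th, ... of the partial from the right).
  doubled (with −9 where >9): 1 2 5 3 2 1 → sum 14
  kept as-is: 4 4 0 0 8 7 → sum 23
Total = 14 + 23 = 37.
Check digit = (10 − (37 mod 10)) mod 10 = 3.

3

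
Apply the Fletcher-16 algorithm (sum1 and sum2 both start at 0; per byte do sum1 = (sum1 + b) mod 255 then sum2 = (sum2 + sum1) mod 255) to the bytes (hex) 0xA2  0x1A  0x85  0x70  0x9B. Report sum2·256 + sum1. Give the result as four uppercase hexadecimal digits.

A24E

Running sums (mod 255):
  after byte 0 (0xA2): sum1=162, sum2=162
  after byte 1 (0x1A): sum1=188, sum2=95
  after byte 2 (0x85): sum1=66, sum2=161
  after byte 3 (0x70): sum1=178, sum2=84
  after byte 4 (0x9B): sum1=78, sum2=162
Checksum = sum2·256 + sum1 = 162·256 + 78 = 41550 = 0xA24E.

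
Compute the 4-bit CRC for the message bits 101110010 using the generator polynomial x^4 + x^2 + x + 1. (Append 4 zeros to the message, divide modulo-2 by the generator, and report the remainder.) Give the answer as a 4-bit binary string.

Append 4 zeros: 1011100100000. Divide by 10111 (XOR where the leading bit is 1):
  pos 0: 10111 XOR 10111 = 00000
  pos 7: 10000 XOR 10111 = 00111
Remainder (last 4 bits) = 1110. This is the CRC / FCS.

1110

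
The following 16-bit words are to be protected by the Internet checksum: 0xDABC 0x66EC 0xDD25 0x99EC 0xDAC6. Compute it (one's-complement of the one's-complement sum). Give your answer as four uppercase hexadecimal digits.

6C7D

One's-complement addition (fold any carry out of bit 15 back into bit 0):
  0xDABC + 0x66EC = 0x141A8 → wrap carry → 0x41A9
  0x41A9 + 0xDD25 = 0x11ECE → wrap carry → 0x1ECF
  0x1ECF + 0x99EC = 0x0B8BB
  0xB8BB + 0xDAC6 = 0x19381 → wrap carry → 0x9382
One's-complement sum = 0x9382.
Checksum = ~0x9382 & 0xFFFF = 0x6C7D.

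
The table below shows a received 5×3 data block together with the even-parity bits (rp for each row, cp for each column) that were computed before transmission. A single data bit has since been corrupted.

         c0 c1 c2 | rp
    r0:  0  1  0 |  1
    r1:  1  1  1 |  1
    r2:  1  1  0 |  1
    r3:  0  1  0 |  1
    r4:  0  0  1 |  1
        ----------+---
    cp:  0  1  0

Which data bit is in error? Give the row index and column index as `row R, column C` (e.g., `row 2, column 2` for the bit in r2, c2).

Recompute each row's even parity and compare to rp:
  r0: data parity 1, sent rp 1 → ok
  r1: data parity 1, sent rp 1 → ok
  r2: data parity 0, sent rp 1 → mismatch
  r3: data parity 1, sent rp 1 → ok
  r4: data parity 1, sent rp 1 → ok
Recompute each column's even parity and compare to cp:
  c0: data parity 0, sent cp 0 → ok
  c1: data parity 0, sent cp 1 → mismatch
  c2: data parity 0, sent cp 0 → ok
Exactly one row (r2) and one column (c1) fail → the flipped bit is at their intersection.

row 2, column 1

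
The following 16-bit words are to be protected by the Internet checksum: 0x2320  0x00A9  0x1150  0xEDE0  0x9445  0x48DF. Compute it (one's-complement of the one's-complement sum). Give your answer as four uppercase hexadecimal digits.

FFE0

One's-complement addition (fold any carry out of bit 15 back into bit 0):
  0x2320 + 0x00A9 = 0x023C9
  0x23C9 + 0x1150 = 0x03519
  0x3519 + 0xEDE0 = 0x122F9 → wrap carry → 0x22FA
  0x22FA + 0x9445 = 0x0B73F
  0xB73F + 0x48DF = 0x1001E → wrap carry → 0x001F
One's-complement sum = 0x001F.
Checksum = ~0x001F & 0xFFFF = 0xFFE0.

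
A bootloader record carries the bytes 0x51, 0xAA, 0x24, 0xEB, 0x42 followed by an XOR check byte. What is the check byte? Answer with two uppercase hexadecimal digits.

XOR the bytes together:
  start with 0x51
  0x51 ⊕ 0xAA = 0xFB
  0xFB ⊕ 0x24 = 0xDF
  0xDF ⊕ 0xEB = 0x34
  0x34 ⊕ 0x42 = 0x76

76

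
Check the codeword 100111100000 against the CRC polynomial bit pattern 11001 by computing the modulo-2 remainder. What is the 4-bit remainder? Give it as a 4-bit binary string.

0000

Modulo-2 division of 100111100000 by 11001:
  pos 0: 10011 XOR 11001 = 01010
  pos 1: 10101 XOR 11001 = 01100
  pos 2: 11001 XOR 11001 = 00000
Remainder = 0000 (zero — the frame passes the CRC check).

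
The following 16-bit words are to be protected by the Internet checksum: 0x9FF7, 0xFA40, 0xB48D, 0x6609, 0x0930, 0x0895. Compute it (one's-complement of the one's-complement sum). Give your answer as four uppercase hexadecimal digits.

396B

One's-complement addition (fold any carry out of bit 15 back into bit 0):
  0x9FF7 + 0xFA40 = 0x19A37 → wrap carry → 0x9A38
  0x9A38 + 0xB48D = 0x14EC5 → wrap carry → 0x4EC6
  0x4EC6 + 0x6609 = 0x0B4CF
  0xB4CF + 0x0930 = 0x0BDFF
  0xBDFF + 0x0895 = 0x0C694
One's-complement sum = 0xC694.
Checksum = ~0xC694 & 0xFFFF = 0x396B.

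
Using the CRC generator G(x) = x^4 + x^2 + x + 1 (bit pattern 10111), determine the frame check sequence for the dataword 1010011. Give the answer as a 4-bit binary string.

0011

Append 4 zeros: 10100110000. Divide by 10111 (XOR where the leading bit is 1):
  pos 0: 10100 XOR 10111 = 00011
  pos 3: 11110 XOR 10111 = 01001
  pos 4: 10010 XOR 10111 = 00101
  pos 6: 10100 XOR 10111 = 00011
Remainder (last 4 bits) = 0011. This is the CRC / FCS.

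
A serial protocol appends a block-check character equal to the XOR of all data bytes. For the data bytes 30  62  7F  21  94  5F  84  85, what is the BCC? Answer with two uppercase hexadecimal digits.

XOR the bytes together:
  start with 0x30
  0x30 ⊕ 0x62 = 0x52
  0x52 ⊕ 0x7F = 0x2D
  0x2D ⊕ 0x21 = 0x0C
  0x0C ⊕ 0x94 = 0x98
  0x98 ⊕ 0x5F = 0xC7
  0xC7 ⊕ 0x84 = 0x43
  0x43 ⊕ 0x85 = 0xC6

C6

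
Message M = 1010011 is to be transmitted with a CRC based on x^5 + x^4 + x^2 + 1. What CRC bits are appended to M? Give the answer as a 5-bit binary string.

Append 5 zeros: 101001100000. Divide by 110101 (XOR where the leading bit is 1):
  pos 0: 101001 XOR 110101 = 011100
  pos 1: 111001 XOR 110101 = 001100
  pos 3: 110000 XOR 110101 = 000101
  pos 6: 101000 XOR 110101 = 011101
Remainder (last 5 bits) = 11101. This is the CRC / FCS.

11101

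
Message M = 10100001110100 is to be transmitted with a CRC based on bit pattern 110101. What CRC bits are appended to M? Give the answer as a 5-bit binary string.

10001

Append 5 zeros: 1010000111010000000. Divide by 110101 (XOR where the leading bit is 1):
  pos 0: 101000 XOR 110101 = 011101
  pos 1: 111010 XOR 110101 = 001111
  pos 3: 111111 XOR 110101 = 001010
  pos 5: 101010 XOR 110101 = 011111
  pos 6: 111111 XOR 110101 = 001010
  pos 8: 101000 XOR 110101 = 011101
  pos 9: 111010 XOR 110101 = 001111
  pos 11: 111100 XOR 110101 = 001001
  pos 13: 100100 XOR 110101 = 010001
Remainder (last 5 bits) = 10001. This is the CRC / FCS.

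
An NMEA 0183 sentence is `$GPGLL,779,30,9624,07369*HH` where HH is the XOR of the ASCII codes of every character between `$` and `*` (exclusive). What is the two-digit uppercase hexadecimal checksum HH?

58

XOR the ASCII codes of the payload characters:
  'G' = 0x47 → acc = 0x47
  'P' = 0x50 → acc = 0x17
  'G' = 0x47 → acc = 0x50
  'L' = 0x4C → acc = 0x1C
  'L' = 0x4C → acc = 0x50
  ',' = 0x2C → acc = 0x7C
  '7' = 0x37 → acc = 0x4B
  '7' = 0x37 → acc = 0x7C
  '9' = 0x39 → acc = 0x45
  ',' = 0x2C → acc = 0x69
  '3' = 0x33 → acc = 0x5A
  '0' = 0x30 → acc = 0x6A
  ',' = 0x2C → acc = 0x46
  '9' = 0x39 → acc = 0x7F
  '6' = 0x36 → acc = 0x49
  '2' = 0x32 → acc = 0x7B
  '4' = 0x34 → acc = 0x4F
  ',' = 0x2C → acc = 0x63
  '0' = 0x30 → acc = 0x53
  '7' = 0x37 → acc = 0x64
  '3' = 0x33 → acc = 0x57
  '6' = 0x36 → acc = 0x61
  '9' = 0x39 → acc = 0x58
Checksum = 0x58.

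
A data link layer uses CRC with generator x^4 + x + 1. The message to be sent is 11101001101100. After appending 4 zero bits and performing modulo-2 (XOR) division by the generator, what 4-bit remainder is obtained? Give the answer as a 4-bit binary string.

0000

Append 4 zeros: 111010011011000000. Divide by 10011 (XOR where the leading bit is 1):
  pos 0: 11101 XOR 10011 = 01110
  pos 1: 11100 XOR 10011 = 01111
  pos 2: 11110 XOR 10011 = 01101
  pos 3: 11011 XOR 10011 = 01000
  pos 4: 10001 XOR 10011 = 00010
  pos 7: 10011 XOR 10011 = 00000
Remainder (last 4 bits) = 0000. This is the CRC / FCS.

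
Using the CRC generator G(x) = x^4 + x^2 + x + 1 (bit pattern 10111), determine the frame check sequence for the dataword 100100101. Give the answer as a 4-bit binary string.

0110

Append 4 zeros: 1001001010000. Divide by 10111 (XOR where the leading bit is 1):
  pos 0: 10010 XOR 10111 = 00101
  pos 2: 10101 XOR 10111 = 00010
  pos 5: 10010 XOR 10111 = 00101
  pos 7: 10100 XOR 10111 = 00011
Remainder (last 4 bits) = 0110. This is the CRC / FCS.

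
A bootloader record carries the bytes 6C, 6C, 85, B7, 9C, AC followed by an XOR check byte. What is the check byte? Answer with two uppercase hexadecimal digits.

02

XOR the bytes together:
  start with 0x6C
  0x6C ⊕ 0x6C = 0x00
  0x00 ⊕ 0x85 = 0x85
  0x85 ⊕ 0xB7 = 0x32
  0x32 ⊕ 0x9C = 0xAE
  0xAE ⊕ 0xAC = 0x02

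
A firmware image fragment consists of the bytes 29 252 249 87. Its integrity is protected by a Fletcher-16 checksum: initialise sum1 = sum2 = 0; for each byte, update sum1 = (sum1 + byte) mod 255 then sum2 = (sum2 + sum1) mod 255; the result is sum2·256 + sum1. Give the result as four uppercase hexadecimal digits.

B66B

Running sums (mod 255):
  after byte 0 (29): sum1=29, sum2=29
  after byte 1 (252): sum1=26, sum2=55
  after byte 2 (249): sum1=20, sum2=75
  after byte 3 (87): sum1=107, sum2=182
Checksum = sum2·256 + sum1 = 182·256 + 107 = 46699 = 0xB66B.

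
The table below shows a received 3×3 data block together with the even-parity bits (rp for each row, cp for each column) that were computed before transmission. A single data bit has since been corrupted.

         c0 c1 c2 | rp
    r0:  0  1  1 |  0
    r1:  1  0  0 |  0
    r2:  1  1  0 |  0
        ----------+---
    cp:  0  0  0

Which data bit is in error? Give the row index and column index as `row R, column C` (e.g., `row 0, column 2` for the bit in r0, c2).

row 1, column 2

Recompute each row's even parity and compare to rp:
  r0: data parity 0, sent rp 0 → ok
  r1: data parity 1, sent rp 0 → mismatch
  r2: data parity 0, sent rp 0 → ok
Recompute each column's even parity and compare to cp:
  c0: data parity 0, sent cp 0 → ok
  c1: data parity 0, sent cp 0 → ok
  c2: data parity 1, sent cp 0 → mismatch
Exactly one row (r1) and one column (c2) fail → the flipped bit is at their intersection.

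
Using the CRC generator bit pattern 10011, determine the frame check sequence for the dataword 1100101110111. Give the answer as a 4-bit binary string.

1101

Append 4 zeros: 11001011101110000. Divide by 10011 (XOR where the leading bit is 1):
  pos 0: 11001 XOR 10011 = 01010
  pos 1: 10100 XOR 10011 = 00111
  pos 3: 11111 XOR 10011 = 01100
  pos 4: 11001 XOR 10011 = 01010
  pos 5: 10100 XOR 10011 = 00111
  pos 7: 11111 XOR 10011 = 01100
  pos 8: 11001 XOR 10011 = 01010
  pos 9: 10100 XOR 10011 = 00111
  pos 11: 11100 XOR 10011 = 01111
  pos 12: 11110 XOR 10011 = 01101
Remainder (last 4 bits) = 1101. This is the CRC / FCS.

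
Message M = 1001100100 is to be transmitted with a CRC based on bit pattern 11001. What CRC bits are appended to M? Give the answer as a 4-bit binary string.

0110

Append 4 zeros: 10011001000000. Divide by 11001 (XOR where the leading bit is 1):
  pos 0: 10011 XOR 11001 = 01010
  pos 1: 10100 XOR 11001 = 01101
  pos 2: 11010 XOR 11001 = 00011
  pos 5: 11100 XOR 11001 = 00101
  pos 7: 10100 XOR 11001 = 01101
  pos 8: 11010 XOR 11001 = 00011
Remainder (last 4 bits) = 0110. This is the CRC / FCS.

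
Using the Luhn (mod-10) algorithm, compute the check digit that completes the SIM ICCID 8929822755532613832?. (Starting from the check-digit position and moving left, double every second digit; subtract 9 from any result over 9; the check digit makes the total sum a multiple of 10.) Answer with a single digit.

2

Partial digits right→left: 2 3 8 3 1 6 2 3 5 5 5 7 2 2 8 9 2 9 8
Double every second digit counting from the check-digit position (so the 1st, 3rd, 5th, ... of the partial from the right).
  doubled (with −9 where >9): 4 7 2 4 1 1 4 7 4 7 → sum 41
  kept as-is: 3 3 6 3 5 7 2 9 9 → sum 47
Total = 41 + 47 = 88.
Check digit = (10 − (88 mod 10)) mod 10 = 2.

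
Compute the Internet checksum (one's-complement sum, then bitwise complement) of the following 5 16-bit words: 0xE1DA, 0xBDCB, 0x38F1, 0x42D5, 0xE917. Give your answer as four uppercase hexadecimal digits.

FB7A

One's-complement addition (fold any carry out of bit 15 back into bit 0):
  0xE1DA + 0xBDCB = 0x19FA5 → wrap carry → 0x9FA6
  0x9FA6 + 0x38F1 = 0x0D897
  0xD897 + 0x42D5 = 0x11B6C → wrap carry → 0x1B6D
  0x1B6D + 0xE917 = 0x10484 → wrap carry → 0x0485
One's-complement sum = 0x0485.
Checksum = ~0x0485 & 0xFFFF = 0xFB7A.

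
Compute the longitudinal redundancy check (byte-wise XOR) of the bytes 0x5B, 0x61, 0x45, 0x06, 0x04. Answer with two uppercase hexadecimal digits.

XOR the bytes together:
  start with 0x5B
  0x5B ⊕ 0x61 = 0x3A
  0x3A ⊕ 0x45 = 0x7F
  0x7F ⊕ 0x06 = 0x79
  0x79 ⊕ 0x04 = 0x7D

7D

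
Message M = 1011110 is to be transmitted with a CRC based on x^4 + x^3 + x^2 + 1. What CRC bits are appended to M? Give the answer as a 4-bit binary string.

Append 4 zeros: 10111100000. Divide by 11101 (XOR where the leading bit is 1):
  pos 0: 10111 XOR 11101 = 01010
  pos 1: 10101 XOR 11101 = 01000
  pos 2: 10000 XOR 11101 = 01101
  pos 3: 11010 XOR 11101 = 00111
  pos 5: 11100 XOR 11101 = 00001
Remainder (last 4 bits) = 0010. This is the CRC / FCS.

0010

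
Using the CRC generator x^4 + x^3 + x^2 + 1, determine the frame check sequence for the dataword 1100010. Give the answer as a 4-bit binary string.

Append 4 zeros: 11000100000. Divide by 11101 (XOR where the leading bit is 1):
  pos 0: 11000 XOR 11101 = 00101
  pos 2: 10110 XOR 11101 = 01011
  pos 3: 10110 XOR 11101 = 01011
  pos 4: 10110 XOR 11101 = 01011
  pos 5: 10110 XOR 11101 = 01011
  pos 6: 10110 XOR 11101 = 01011
Remainder (last 4 bits) = 1011. This is the CRC / FCS.

1011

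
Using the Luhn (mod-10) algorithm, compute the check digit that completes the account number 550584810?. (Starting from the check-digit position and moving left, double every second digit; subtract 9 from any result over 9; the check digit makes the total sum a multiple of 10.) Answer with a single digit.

0

Partial digits right→left: 0 1 8 4 8 5 0 5 5
Double every second digit counting from the check-digit position (so the 1st, 3rd, 5th, ... of the partial from the right).
  doubled (with −9 where >9): 0 7 7 0 1 → sum 15
  kept as-is: 1 4 5 5 → sum 15
Total = 15 + 15 = 30.
Check digit = (10 − (30 mod 10)) mod 10 = 0.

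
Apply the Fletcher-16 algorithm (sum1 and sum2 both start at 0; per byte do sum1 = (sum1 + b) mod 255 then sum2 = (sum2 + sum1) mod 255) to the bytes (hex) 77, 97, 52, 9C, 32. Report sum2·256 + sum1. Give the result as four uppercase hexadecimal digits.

1630

Running sums (mod 255):
  after byte 0 (77): sum1=119, sum2=119
  after byte 1 (97): sum1=15, sum2=134
  after byte 2 (52): sum1=97, sum2=231
  after byte 3 (9C): sum1=253, sum2=229
  after byte 4 (32): sum1=48, sum2=22
Checksum = sum2·256 + sum1 = 22·256 + 48 = 5680 = 0x1630.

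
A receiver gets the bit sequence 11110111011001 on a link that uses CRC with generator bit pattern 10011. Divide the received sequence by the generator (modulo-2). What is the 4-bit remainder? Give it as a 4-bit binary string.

Modulo-2 division of 11110111011001 by 10011:
  pos 0: 11110 XOR 10011 = 01101
  pos 1: 11011 XOR 10011 = 01000
  pos 2: 10001 XOR 10011 = 00010
  pos 5: 10101 XOR 10011 = 00110
  pos 7: 11010 XOR 10011 = 01001
  pos 8: 10010 XOR 10011 = 00001
Remainder = 0011 (nonzero — an error is detected).

0011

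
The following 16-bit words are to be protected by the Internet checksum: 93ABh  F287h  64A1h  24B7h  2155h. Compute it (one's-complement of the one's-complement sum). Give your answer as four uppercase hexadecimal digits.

CF1E

One's-complement addition (fold any carry out of bit 15 back into bit 0):
  0x93AB + 0xF287 = 0x18632 → wrap carry → 0x8633
  0x8633 + 0x64A1 = 0x0EAD4
  0xEAD4 + 0x24B7 = 0x10F8B → wrap carry → 0x0F8C
  0x0F8C + 0x2155 = 0x030E1
One's-complement sum = 0x30E1.
Checksum = ~0x30E1 & 0xFFFF = 0xCF1E.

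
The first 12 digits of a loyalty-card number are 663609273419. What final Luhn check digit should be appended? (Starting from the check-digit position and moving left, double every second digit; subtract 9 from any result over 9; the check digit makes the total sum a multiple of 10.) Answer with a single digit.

8

Partial digits right→left: 9 1 4 3 7 2 9 0 6 3 6 6
Double every second digit counting from the check-digit position (so the 1st, 3rd, 5th, ... of the partial from the right).
  doubled (with −9 where >9): 9 8 5 9 3 3 → sum 37
  kept as-is: 1 3 2 0 3 6 → sum 15
Total = 37 + 15 = 52.
Check digit = (10 − (52 mod 10)) mod 10 = 8.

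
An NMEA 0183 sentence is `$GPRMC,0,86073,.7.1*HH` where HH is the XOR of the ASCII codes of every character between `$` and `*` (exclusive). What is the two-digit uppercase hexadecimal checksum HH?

6B

XOR the ASCII codes of the payload characters:
  'G' = 0x47 → acc = 0x47
  'P' = 0x50 → acc = 0x17
  'R' = 0x52 → acc = 0x45
  'M' = 0x4D → acc = 0x08
  'C' = 0x43 → acc = 0x4B
  ',' = 0x2C → acc = 0x67
  '0' = 0x30 → acc = 0x57
  ',' = 0x2C → acc = 0x7B
  '8' = 0x38 → acc = 0x43
  '6' = 0x36 → acc = 0x75
  '0' = 0x30 → acc = 0x45
  '7' = 0x37 → acc = 0x72
  '3' = 0x33 → acc = 0x41
  ',' = 0x2C → acc = 0x6D
  '.' = 0x2E → acc = 0x43
  '7' = 0x37 → acc = 0x74
  '.' = 0x2E → acc = 0x5A
  '1' = 0x31 → acc = 0x6B
Checksum = 0x6B.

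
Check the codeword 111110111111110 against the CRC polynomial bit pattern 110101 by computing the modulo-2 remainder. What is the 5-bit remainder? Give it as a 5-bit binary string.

01011

Modulo-2 division of 111110111111110 by 110101:
  pos 0: 111110 XOR 110101 = 001011
  pos 2: 101111 XOR 110101 = 011010
  pos 3: 110101 XOR 110101 = 000000
  pos 9: 111110 XOR 110101 = 001011
Remainder = 01011 (nonzero — an error is detected).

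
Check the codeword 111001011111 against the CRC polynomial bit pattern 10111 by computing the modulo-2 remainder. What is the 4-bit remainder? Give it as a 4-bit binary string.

Modulo-2 division of 111001011111 by 10111:
  pos 0: 11100 XOR 10111 = 01011
  pos 1: 10111 XOR 10111 = 00000
  pos 7: 11111 XOR 10111 = 01000
Remainder = 1000 (nonzero — an error is detected).

1000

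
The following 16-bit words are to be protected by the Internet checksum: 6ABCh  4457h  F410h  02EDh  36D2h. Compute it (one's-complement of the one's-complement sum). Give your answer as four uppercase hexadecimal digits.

231C

One's-complement addition (fold any carry out of bit 15 back into bit 0):
  0x6ABC + 0x4457 = 0x0AF13
  0xAF13 + 0xF410 = 0x1A323 → wrap carry → 0xA324
  0xA324 + 0x02ED = 0x0A611
  0xA611 + 0x36D2 = 0x0DCE3
One's-complement sum = 0xDCE3.
Checksum = ~0xDCE3 & 0xFFFF = 0x231C.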